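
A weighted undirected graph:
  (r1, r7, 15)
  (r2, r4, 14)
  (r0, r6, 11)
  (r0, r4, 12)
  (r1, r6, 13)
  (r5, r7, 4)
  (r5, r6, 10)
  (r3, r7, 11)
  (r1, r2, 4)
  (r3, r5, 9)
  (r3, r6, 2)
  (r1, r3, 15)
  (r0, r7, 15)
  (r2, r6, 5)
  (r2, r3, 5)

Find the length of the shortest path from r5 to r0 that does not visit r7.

A few of the r5→r0 routes:
r5-r3-r2-r4-r0: 9 + 5 + 14 + 12 = 40
r5-r3-r6-r0: 9 + 2 + 11 = 22
r5-r3-r2-r6-r0: 9 + 5 + 5 + 11 = 30
r5-r6-r0: 10 + 11 = 21
Shortest: 21.

21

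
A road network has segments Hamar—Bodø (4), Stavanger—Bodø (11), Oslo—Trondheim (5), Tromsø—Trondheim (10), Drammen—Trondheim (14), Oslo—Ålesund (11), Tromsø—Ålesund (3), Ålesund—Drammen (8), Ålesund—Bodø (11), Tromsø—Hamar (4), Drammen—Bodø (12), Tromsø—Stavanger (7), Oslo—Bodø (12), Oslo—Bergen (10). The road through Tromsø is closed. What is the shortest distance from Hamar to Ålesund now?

Some routes from Hamar to Ålesund avoiding Tromsø:
Hamar→Bodø→Drammen→Ålesund: 4 + 12 + 8 = 24
Hamar→Bodø→Oslo→Ålesund: 4 + 12 + 11 = 27
Hamar→Bodø→Ålesund: 4 + 11 = 15
Hamar→Bodø→Oslo→Trondheim→Drammen→Ålesund: 4 + 12 + 5 + 14 + 8 = 43
Shortest: 15 km.

15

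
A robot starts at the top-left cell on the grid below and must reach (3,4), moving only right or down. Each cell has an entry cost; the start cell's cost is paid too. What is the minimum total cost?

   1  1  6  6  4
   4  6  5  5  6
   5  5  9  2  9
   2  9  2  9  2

Cheapest: (0,0) -> (0,1) -> (0,2) -> (1,2) -> (1,3) -> (2,3) -> (2,4) -> (3,4)
  1 + 1 + 6 + 5 + 5 + 2 + 9 + 2 = 31
(Top row then right column would cost 35.)

31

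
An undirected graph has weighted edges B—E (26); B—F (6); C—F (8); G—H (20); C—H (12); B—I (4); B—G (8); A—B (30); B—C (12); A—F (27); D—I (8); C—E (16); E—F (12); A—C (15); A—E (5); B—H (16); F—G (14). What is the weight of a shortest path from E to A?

Comparing a few candidate routes:
E→C→A: 16 + 15 = 31
E→F→C→A: 12 + 8 + 15 = 35
E→A: 5
E→F→A: 12 + 27 = 39
E→F→B→C→A: 12 + 6 + 12 + 15 = 45
Best route has total 5.

5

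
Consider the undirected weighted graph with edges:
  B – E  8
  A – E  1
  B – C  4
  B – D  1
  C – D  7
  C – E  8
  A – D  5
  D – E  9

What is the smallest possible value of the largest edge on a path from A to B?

5

Some routes from A to B:
A→D→C→E→B: max(5, 7, 8, 8) = 8
A→E→C→B: max(1, 8, 4) = 8
A→D→B: max(5, 1) = 5
A→E→C→D→B: max(1, 8, 7, 1) = 8
A→D→C→B: max(5, 7, 4) = 7
A→E→B: max(1, 8) = 8
Smallest bottleneck: 5.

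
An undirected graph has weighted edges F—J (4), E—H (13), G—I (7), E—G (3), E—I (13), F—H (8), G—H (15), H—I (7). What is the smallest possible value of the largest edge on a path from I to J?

8

Candidate routes:
I - G - E - H - F - J: max(7, 3, 13, 8, 4) = 13
I - G - H - F - J: max(7, 15, 8, 4) = 15
I - E - H - F - J: max(13, 13, 8, 4) = 13
I - E - G - H - F - J: max(13, 3, 15, 8, 4) = 15
I - H - F - J: max(7, 8, 4) = 8
The minimum achievable maximum is 8.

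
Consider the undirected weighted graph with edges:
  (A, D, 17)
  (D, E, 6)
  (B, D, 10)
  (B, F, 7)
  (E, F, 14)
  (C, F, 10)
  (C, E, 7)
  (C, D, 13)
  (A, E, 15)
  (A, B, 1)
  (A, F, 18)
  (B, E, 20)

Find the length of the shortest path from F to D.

Comparing a few candidate routes:
F - B - A - D: 7 + 1 + 17 = 25
F - B - D: 7 + 10 = 17
F - C - D: 10 + 13 = 23
F - C - E - D: 10 + 7 + 6 = 23
F - E - D: 14 + 6 = 20
F - B - A - E - D: 7 + 1 + 15 + 6 = 29
Shortest: 17.

17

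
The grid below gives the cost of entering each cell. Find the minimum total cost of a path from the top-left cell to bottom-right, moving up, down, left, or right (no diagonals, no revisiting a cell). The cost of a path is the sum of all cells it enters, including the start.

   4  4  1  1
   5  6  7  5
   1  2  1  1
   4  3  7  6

20

One optimal route is r0c0→r1c0→r2c0→r2c1→r2c2→r2c3→r3c3.
Its cost is 4 + 5 + 1 + 2 + 1 + 1 + 6 = 20.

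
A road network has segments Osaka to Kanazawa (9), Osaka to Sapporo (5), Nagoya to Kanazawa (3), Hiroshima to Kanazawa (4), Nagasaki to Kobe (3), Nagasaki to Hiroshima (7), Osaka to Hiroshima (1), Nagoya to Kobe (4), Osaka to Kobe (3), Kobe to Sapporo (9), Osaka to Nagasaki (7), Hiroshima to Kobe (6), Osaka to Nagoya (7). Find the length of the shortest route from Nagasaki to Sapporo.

A few of the Nagasaki→Sapporo routes:
Nagasaki - Kobe - Sapporo: 3 + 9 = 12
Nagasaki - Kobe - Osaka - Sapporo: 3 + 3 + 5 = 11
Nagasaki - Osaka - Sapporo: 7 + 5 = 12
Nagasaki - Hiroshima - Osaka - Sapporo: 7 + 1 + 5 = 13
Shortest: 11 mi.

11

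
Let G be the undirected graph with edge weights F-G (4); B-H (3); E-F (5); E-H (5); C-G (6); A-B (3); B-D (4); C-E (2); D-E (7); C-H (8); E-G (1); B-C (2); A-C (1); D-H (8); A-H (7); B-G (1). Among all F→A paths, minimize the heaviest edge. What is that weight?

4

Some routes from F to A:
F→G→E→H→B→C→A: max(4, 1, 5, 3, 2, 1) = 5
F→G→E→C→B→A: max(4, 1, 2, 2, 3) = 4
F→G→B→H→E→C→A: max(4, 1, 3, 5, 2, 1) = 5
F→G→B→C→A: max(4, 1, 2, 1) = 4
F→G→E→C→A: max(4, 1, 2, 1) = 4
F→G→B→A: max(4, 1, 3) = 4
The minimum achievable maximum is 4.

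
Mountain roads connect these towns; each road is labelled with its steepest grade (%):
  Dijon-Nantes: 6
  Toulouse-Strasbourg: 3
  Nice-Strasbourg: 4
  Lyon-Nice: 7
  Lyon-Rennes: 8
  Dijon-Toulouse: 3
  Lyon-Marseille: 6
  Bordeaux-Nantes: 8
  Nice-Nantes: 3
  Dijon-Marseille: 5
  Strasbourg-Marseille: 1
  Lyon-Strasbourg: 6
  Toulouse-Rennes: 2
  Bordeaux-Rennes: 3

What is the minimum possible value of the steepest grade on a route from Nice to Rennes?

Some routes from Nice to Rennes:
Nice-Nantes-Dijon-Toulouse-Rennes: max(3, 6, 3, 2) = 6
Nice-Strasbourg-Toulouse-Rennes: max(4, 3, 2) = 4
Nice-Nantes-Dijon-Marseille-Strasbourg-Toulouse-Rennes: max(3, 6, 5, 1, 3, 2) = 6
Nice-Strasbourg-Marseille-Dijon-Toulouse-Rennes: max(4, 1, 5, 3, 2) = 5
Nice-Strasbourg-Lyon-Marseille-Dijon-Toulouse-Rennes: max(4, 6, 6, 5, 3, 2) = 6
The minimum achievable maximum is 4%.

4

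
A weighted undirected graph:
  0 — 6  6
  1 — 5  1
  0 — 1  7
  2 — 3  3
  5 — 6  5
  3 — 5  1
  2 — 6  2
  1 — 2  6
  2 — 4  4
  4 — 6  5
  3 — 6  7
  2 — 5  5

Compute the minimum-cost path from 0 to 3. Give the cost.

A few of the 0→3 routes:
0→6→2→3: 6 + 2 + 3 = 11
0→6→3: 6 + 7 = 13
0→1→5→3: 7 + 1 + 1 = 9
0→6→2→5→3: 6 + 2 + 5 + 1 = 14
0→6→5→3: 6 + 5 + 1 = 12
Best route has total 9.

9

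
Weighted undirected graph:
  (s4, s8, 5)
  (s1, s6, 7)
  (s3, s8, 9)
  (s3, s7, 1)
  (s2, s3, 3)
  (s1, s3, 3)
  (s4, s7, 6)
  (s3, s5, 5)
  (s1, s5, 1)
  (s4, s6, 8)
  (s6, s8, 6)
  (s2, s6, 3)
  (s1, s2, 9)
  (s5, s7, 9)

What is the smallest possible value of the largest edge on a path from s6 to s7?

3

Some routes from s6 to s7:
s6 - s2 - s3 - s7: max(3, 3, 1) = 3
s6 - s1 - s5 - s3 - s7: max(7, 1, 5, 1) = 7
s6 - s8 - s4 - s7: max(6, 5, 6) = 6
s6 - s1 - s3 - s7: max(7, 3, 1) = 7
s6 - s4 - s7: max(8, 6) = 8
The minimum achievable maximum is 3.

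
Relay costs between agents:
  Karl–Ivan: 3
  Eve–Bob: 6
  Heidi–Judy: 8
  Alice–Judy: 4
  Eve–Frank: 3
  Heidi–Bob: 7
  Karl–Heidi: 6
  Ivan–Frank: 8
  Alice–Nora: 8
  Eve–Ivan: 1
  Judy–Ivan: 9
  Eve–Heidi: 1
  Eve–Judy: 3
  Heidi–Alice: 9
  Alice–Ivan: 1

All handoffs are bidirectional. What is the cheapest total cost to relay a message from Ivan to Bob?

7

Comparing a few candidate routes:
Ivan→Eve→Bob: 1 + 6 = 7
Ivan→Eve→Heidi→Bob: 1 + 1 + 7 = 9
Ivan→Alice→Judy→Eve→Bob: 1 + 4 + 3 + 6 = 14
Ivan→Karl→Heidi→Eve→Bob: 3 + 6 + 1 + 6 = 16
Best route has total 7.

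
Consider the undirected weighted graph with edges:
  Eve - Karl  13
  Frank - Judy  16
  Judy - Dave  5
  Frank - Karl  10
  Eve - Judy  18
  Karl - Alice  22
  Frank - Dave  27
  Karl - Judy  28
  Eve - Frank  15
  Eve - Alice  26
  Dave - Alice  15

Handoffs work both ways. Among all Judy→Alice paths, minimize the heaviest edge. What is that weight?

15

Comparing a few candidate routes:
Judy → Frank → Karl → Alice: max(16, 10, 22) = 22
Judy → Frank → Eve → Alice: max(16, 15, 26) = 26
Judy → Dave → Alice: max(5, 15) = 15
Judy → Eve → Karl → Alice: max(18, 13, 22) = 22
Judy → Frank → Eve → Karl → Alice: max(16, 15, 13, 22) = 22
Judy → Eve → Frank → Karl → Alice: max(18, 15, 10, 22) = 22
Smallest bottleneck: 15.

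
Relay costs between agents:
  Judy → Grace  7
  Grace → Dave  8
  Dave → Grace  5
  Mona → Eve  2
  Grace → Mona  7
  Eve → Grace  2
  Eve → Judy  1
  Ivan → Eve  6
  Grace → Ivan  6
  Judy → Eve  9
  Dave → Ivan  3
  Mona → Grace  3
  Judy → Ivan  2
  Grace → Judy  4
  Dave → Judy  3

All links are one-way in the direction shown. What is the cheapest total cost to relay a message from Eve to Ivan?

Checking several routes:
Eve→Judy→Grace→Ivan: 1 + 7 + 6 = 14
Eve→Grace→Ivan: 2 + 6 = 8
Eve→Judy→Ivan: 1 + 2 = 3
Eve→Grace→Dave→Ivan: 2 + 8 + 3 = 13
Eve→Grace→Judy→Ivan: 2 + 4 + 2 = 8
Eve→Grace→Dave→Judy→Ivan: 2 + 8 + 3 + 2 = 15
The minimum is 3.

3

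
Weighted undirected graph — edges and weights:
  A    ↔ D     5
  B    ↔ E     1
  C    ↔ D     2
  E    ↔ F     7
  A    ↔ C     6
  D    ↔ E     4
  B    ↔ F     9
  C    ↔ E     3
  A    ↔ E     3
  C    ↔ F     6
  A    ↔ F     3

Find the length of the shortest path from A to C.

6

Comparing a few candidate routes:
A -> D -> C: 5 + 2 = 7
A -> C: 6
A -> F -> C: 3 + 6 = 9
A -> E -> D -> C: 3 + 4 + 2 = 9
A -> E -> C: 3 + 3 = 6
Best route has total 6.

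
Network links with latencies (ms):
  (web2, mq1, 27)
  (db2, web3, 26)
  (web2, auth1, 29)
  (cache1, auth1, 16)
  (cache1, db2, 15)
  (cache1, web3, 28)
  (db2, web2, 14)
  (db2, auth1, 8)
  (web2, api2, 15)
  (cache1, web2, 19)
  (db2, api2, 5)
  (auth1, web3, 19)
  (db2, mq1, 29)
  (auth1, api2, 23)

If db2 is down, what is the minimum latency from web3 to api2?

A few of the web3→api2 routes:
web3 -> auth1 -> api2: 19 + 23 = 42
web3 -> auth1 -> cache1 -> web2 -> api2: 19 + 16 + 19 + 15 = 69
web3 -> cache1 -> auth1 -> api2: 28 + 16 + 23 = 67
web3 -> cache1 -> web2 -> api2: 28 + 19 + 15 = 62
web3 -> cache1 -> auth1 -> web2 -> api2: 28 + 16 + 29 + 15 = 88
web3 -> auth1 -> web2 -> api2: 19 + 29 + 15 = 63
Best route has total 42 ms.

42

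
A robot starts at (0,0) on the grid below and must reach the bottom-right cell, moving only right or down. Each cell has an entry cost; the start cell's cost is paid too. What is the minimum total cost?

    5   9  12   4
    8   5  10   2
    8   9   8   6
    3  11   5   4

Path (0,0) (1,0) (1,1) (1,2) (1,3) (2,3) (3,3): 5 + 8 + 5 + 10 + 2 + 6 + 4 = 40.
(Top row then right column would cost 42.)

40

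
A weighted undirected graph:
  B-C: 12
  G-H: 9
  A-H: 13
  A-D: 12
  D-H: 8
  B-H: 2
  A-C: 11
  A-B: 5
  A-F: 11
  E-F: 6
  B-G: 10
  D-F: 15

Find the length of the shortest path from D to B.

Comparing a few candidate routes:
D-A-B: 12 + 5 = 17
D-H-A-B: 8 + 13 + 5 = 26
D-H-B: 8 + 2 = 10
Best route has total 10.

10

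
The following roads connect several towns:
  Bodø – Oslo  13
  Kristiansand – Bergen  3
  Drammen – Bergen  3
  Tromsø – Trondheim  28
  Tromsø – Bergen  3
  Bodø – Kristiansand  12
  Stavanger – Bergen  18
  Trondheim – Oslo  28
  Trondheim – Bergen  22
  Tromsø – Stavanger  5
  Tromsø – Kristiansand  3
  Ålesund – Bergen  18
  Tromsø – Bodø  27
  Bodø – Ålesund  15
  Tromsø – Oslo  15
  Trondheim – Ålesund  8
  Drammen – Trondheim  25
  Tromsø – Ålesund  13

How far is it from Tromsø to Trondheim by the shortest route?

21

Checking several routes:
Tromsø→Bergen→Ålesund→Trondheim: 3 + 18 + 8 = 29
Tromsø→Trondheim: 28
Tromsø→Ålesund→Trondheim: 13 + 8 = 21
Tromsø→Bergen→Drammen→Trondheim: 3 + 3 + 25 = 31
Tromsø→Kristiansand→Bergen→Trondheim: 3 + 3 + 22 = 28
Tromsø→Bergen→Trondheim: 3 + 22 = 25
The minimum is 21.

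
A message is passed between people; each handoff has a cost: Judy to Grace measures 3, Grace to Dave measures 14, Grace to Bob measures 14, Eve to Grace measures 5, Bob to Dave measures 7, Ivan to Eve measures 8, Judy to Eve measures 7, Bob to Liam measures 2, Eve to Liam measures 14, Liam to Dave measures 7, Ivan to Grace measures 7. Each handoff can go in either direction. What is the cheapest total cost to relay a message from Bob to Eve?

16

Checking several routes:
Bob - Grace - Judy - Eve: 14 + 3 + 7 = 24
Bob - Liam - Eve: 2 + 14 = 16
Bob - Grace - Eve: 14 + 5 = 19
Shortest: 16.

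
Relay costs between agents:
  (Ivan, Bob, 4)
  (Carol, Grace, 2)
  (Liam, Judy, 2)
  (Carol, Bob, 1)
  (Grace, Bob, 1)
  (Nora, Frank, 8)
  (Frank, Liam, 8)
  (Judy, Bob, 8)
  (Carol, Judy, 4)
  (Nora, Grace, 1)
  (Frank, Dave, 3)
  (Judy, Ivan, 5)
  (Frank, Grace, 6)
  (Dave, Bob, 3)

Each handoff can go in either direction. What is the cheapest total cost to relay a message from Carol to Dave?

Some routes from Carol to Dave:
Carol - Bob - Grace - Frank - Dave: 1 + 1 + 6 + 3 = 11
Carol - Grace - Bob - Dave: 2 + 1 + 3 = 6
Carol - Bob - Dave: 1 + 3 = 4
The minimum is 4.

4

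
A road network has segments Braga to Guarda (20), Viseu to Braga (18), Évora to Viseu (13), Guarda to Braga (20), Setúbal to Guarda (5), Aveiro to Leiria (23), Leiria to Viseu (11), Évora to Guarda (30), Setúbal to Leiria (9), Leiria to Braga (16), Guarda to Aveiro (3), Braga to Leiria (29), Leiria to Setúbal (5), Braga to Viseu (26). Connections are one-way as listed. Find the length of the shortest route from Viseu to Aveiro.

41

Paths from Viseu to Aveiro:
Viseu-Braga-Leiria-Setúbal-Guarda-Aveiro: 18 + 29 + 5 + 5 + 3 = 60
Viseu-Braga-Guarda-Aveiro: 18 + 20 + 3 = 41
Shortest: 41 km.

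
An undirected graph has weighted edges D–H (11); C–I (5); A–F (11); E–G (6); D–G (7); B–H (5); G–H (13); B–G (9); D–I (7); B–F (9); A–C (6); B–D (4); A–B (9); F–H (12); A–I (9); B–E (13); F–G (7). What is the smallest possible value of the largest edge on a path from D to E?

Checking several routes:
D -> I -> A -> B -> G -> E: max(7, 9, 9, 9, 6) = 9
D -> B -> G -> E: max(4, 9, 6) = 9
D -> I -> C -> A -> B -> F -> G -> E: max(7, 5, 6, 9, 9, 7, 6) = 9
D -> I -> A -> B -> F -> G -> E: max(7, 9, 9, 9, 7, 6) = 9
D -> G -> E: max(7, 6) = 7
D -> I -> C -> A -> B -> G -> E: max(7, 5, 6, 9, 9, 6) = 9
Smallest bottleneck: 7.

7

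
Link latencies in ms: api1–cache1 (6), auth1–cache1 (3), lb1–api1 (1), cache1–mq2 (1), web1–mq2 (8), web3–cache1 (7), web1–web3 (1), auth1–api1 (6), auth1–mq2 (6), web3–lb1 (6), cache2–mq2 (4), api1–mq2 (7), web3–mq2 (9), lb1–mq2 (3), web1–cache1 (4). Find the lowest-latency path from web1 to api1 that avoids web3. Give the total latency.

9

Checking several routes:
web1 -> mq2 -> api1: 8 + 7 = 15
web1 -> cache1 -> mq2 -> api1: 4 + 1 + 7 = 12
web1 -> cache1 -> auth1 -> api1: 4 + 3 + 6 = 13
web1 -> cache1 -> api1: 4 + 6 = 10
web1 -> mq2 -> lb1 -> api1: 8 + 3 + 1 = 12
web1 -> cache1 -> mq2 -> lb1 -> api1: 4 + 1 + 3 + 1 = 9
Best route has total 9 ms.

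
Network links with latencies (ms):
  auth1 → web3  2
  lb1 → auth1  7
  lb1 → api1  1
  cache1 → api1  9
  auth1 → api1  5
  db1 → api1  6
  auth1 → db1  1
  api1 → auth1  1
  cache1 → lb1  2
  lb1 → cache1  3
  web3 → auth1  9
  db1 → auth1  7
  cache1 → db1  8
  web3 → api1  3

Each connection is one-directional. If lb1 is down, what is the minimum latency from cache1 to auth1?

Routes from cache1 to auth1 avoiding lb1:
cache1 - api1 - auth1: 9 + 1 = 10
cache1 - db1 - api1 - auth1: 8 + 6 + 1 = 15
cache1 - db1 - auth1: 8 + 7 = 15
The minimum is 10 ms.

10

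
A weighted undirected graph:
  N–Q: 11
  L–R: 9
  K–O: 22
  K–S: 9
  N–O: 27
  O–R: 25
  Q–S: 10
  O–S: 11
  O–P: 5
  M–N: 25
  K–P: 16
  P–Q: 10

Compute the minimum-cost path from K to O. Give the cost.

A few of the K→O routes:
K - P - O: 16 + 5 = 21
K - O: 22
K - S - O: 9 + 11 = 20
Shortest: 20.

20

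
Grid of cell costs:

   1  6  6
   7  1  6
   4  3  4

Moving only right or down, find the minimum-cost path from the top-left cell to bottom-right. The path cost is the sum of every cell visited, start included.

15

Take [0,0] [0,1] [1,1] [2,1] [2,2] for a total of 1 + 6 + 1 + 3 + 4 = 15.
(Top row then right column would cost 23.)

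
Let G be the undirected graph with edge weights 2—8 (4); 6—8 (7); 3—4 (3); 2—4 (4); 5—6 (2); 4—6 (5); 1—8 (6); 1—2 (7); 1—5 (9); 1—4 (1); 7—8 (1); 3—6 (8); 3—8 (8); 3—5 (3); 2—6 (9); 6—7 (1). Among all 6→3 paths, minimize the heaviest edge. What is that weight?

3

Comparing a few candidate routes:
6 - 7 - 8 - 2 - 4 - 3: max(1, 1, 4, 4, 3) = 4
6 - 5 - 3: max(2, 3) = 3
6 - 4 - 3: max(5, 3) = 5
6 - 7 - 8 - 1 - 4 - 3: max(1, 1, 6, 1, 3) = 6
The minimum achievable maximum is 3.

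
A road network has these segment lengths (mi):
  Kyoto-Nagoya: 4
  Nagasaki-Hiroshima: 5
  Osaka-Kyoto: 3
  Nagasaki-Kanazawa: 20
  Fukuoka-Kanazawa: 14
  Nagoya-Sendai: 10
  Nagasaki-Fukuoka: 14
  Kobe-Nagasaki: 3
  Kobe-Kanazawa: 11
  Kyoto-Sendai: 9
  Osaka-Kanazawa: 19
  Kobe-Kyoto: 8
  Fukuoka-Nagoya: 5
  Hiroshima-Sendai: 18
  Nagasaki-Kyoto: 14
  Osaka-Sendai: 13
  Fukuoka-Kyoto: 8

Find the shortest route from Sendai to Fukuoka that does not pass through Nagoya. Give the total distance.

17

Comparing a few candidate routes:
Sendai→Kyoto→Fukuoka: 9 + 8 = 17
Sendai→Hiroshima→Nagasaki→Fukuoka: 18 + 5 + 14 = 37
Sendai→Osaka→Kyoto→Fukuoka: 13 + 3 + 8 = 24
Sendai→Kyoto→Kobe→Nagasaki→Fukuoka: 9 + 8 + 3 + 14 = 34
Best route has total 17 mi.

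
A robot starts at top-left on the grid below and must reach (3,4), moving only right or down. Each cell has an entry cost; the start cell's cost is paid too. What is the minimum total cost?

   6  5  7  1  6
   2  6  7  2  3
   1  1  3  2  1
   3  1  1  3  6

One optimal route is r0c0 -> r1c0 -> r2c0 -> r2c1 -> r3c1 -> r3c2 -> r3c3 -> r3c4.
Its cost is 6 + 2 + 1 + 1 + 1 + 1 + 3 + 6 = 21.

21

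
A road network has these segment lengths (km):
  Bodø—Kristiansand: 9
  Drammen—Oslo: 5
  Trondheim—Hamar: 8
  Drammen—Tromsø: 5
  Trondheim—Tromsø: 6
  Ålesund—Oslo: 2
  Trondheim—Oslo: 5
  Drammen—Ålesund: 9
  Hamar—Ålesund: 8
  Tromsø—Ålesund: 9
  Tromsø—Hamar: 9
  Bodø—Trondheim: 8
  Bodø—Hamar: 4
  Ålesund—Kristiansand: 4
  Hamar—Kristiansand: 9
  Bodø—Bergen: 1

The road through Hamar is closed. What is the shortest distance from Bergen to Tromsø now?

A few of the Bergen→Tromsø routes:
Bergen -> Bodø -> Kristiansand -> Ålesund -> Tromsø: 1 + 9 + 4 + 9 = 23
Bergen -> Bodø -> Trondheim -> Tromsø: 1 + 8 + 6 = 15
Bergen -> Bodø -> Trondheim -> Oslo -> Drammen -> Tromsø: 1 + 8 + 5 + 5 + 5 = 24
Best route has total 15 km.

15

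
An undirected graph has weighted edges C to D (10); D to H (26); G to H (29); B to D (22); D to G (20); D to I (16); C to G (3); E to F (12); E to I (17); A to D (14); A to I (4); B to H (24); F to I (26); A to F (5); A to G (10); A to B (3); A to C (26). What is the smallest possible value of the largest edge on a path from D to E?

Checking several routes:
D→A→I→E: max(14, 4, 17) = 17
D→A→F→E: max(14, 5, 12) = 14
D→C→G→A→F→E: max(10, 3, 10, 5, 12) = 12
D→I→A→F→E: max(16, 4, 5, 12) = 16
The minimum achievable maximum is 12.

12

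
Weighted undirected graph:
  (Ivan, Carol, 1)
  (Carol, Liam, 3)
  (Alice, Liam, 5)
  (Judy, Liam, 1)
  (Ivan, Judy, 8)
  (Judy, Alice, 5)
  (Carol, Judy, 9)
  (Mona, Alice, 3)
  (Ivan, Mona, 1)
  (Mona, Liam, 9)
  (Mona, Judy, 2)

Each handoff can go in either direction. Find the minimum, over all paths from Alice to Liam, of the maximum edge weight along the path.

3

Some routes from Alice to Liam:
Alice → Liam: max(5) = 5
Alice → Mona → Ivan → Carol → Liam: max(3, 1, 1, 3) = 3
Alice → Mona → Judy → Liam: max(3, 2, 1) = 3
Best route has worst link 3.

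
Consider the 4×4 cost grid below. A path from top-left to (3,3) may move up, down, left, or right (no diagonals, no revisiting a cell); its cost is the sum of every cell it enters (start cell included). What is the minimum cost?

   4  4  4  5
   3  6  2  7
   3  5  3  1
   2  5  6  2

20

Best path: [0,0] -> [0,1] -> [0,2] -> [1,2] -> [2,2] -> [2,3] -> [3,3]
Cost: 4 + 4 + 4 + 2 + 3 + 1 + 2 = 20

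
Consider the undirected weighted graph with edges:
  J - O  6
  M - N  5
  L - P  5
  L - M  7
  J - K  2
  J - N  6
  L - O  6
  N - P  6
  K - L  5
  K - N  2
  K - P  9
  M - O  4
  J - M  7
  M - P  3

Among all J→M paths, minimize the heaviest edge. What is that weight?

Some routes from J to M:
J - K - L - P - M: max(2, 5, 5, 3) = 5
J - K - N - M: max(2, 2, 5) = 5
J - O - L - K - N - M: max(6, 6, 5, 2, 5) = 6
J - O - L - P - N - M: max(6, 6, 5, 6, 5) = 6
J - O - L - P - M: max(6, 6, 5, 3) = 6
J - O - L - K - N - P - M: max(6, 6, 5, 2, 6, 3) = 6
Best route has worst link 5.

5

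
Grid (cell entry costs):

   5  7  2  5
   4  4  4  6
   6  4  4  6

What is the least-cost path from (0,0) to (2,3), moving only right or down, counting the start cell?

Take (0,0) → (1,0) → (1,1) → (1,2) → (2,2) → (2,3) for a total of 5 + 4 + 4 + 4 + 4 + 6 = 27.
(Top row then right column would cost 31.)

27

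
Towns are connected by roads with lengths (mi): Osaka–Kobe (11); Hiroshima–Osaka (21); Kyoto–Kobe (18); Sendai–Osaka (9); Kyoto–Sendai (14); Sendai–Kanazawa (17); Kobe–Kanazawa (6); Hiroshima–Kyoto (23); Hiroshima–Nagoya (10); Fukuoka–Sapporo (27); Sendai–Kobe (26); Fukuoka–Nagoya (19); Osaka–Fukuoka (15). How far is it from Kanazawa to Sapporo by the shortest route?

59

Some routes from Kanazawa to Sapporo:
Kanazawa-Kobe-Kyoto-Sendai-Osaka-Fukuoka-Sapporo: 6 + 18 + 14 + 9 + 15 + 27 = 89
Kanazawa-Kobe-Sendai-Osaka-Fukuoka-Sapporo: 6 + 26 + 9 + 15 + 27 = 83
Kanazawa-Sendai-Osaka-Fukuoka-Sapporo: 17 + 9 + 15 + 27 = 68
Kanazawa-Kobe-Osaka-Fukuoka-Sapporo: 6 + 11 + 15 + 27 = 59
Shortest: 59 mi.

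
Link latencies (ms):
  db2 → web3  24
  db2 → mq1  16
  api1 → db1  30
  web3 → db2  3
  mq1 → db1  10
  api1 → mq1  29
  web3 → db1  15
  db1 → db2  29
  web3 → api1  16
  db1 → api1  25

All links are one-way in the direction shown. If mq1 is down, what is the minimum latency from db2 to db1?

39

Paths from db2 to db1 avoiding mq1:
db2 → web3 → api1 → db1: 24 + 16 + 30 = 70
db2 → web3 → db1: 24 + 15 = 39
The minimum is 39 ms.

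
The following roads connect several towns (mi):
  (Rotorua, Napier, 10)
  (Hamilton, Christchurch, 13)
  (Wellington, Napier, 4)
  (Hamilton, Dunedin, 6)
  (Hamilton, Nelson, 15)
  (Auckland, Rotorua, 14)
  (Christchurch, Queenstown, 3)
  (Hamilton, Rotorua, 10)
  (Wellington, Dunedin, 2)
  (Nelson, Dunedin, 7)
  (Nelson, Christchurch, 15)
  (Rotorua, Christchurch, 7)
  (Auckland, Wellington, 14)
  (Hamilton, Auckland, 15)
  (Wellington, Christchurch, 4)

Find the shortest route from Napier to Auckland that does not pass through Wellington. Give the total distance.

Paths from Napier to Auckland avoiding Wellington:
Napier - Rotorua - Christchurch - Nelson - Dunedin - Hamilton - Auckland: 10 + 7 + 15 + 7 + 6 + 15 = 60
Napier - Rotorua - Hamilton - Auckland: 10 + 10 + 15 = 35
Napier - Rotorua - Christchurch - Nelson - Hamilton - Auckland: 10 + 7 + 15 + 15 + 15 = 62
Napier - Rotorua - Auckland: 10 + 14 = 24
Napier - Rotorua - Christchurch - Hamilton - Auckland: 10 + 7 + 13 + 15 = 45
Best route has total 24 mi.

24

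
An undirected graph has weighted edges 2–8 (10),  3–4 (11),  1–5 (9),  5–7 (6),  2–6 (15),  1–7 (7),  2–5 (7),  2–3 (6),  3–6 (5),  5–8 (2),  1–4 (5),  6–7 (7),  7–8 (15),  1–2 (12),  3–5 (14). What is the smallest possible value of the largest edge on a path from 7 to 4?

Some routes from 7 to 4:
7 - 6 - 3 - 2 - 5 - 1 - 4: max(7, 5, 6, 7, 9, 5) = 9
7 - 5 - 1 - 4: max(6, 9, 5) = 9
7 - 1 - 5 - 8 - 2 - 3 - 4: max(7, 9, 2, 10, 6, 11) = 11
7 - 6 - 3 - 2 - 8 - 5 - 1 - 4: max(7, 5, 6, 10, 2, 9, 5) = 10
7 - 1 - 4: max(7, 5) = 7
7 - 1 - 5 - 2 - 3 - 4: max(7, 9, 7, 6, 11) = 11
Smallest bottleneck: 7.

7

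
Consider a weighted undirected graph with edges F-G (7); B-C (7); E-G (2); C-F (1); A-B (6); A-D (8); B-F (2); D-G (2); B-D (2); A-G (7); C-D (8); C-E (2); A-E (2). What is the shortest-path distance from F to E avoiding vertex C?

8

Some routes from F to E avoiding C:
F → G → E: 7 + 2 = 9
F → B → A → E: 2 + 6 + 2 = 10
F → B → D → A → E: 2 + 2 + 8 + 2 = 14
F → B → D → G → A → E: 2 + 2 + 2 + 7 + 2 = 15
F → B → D → G → E: 2 + 2 + 2 + 2 = 8
Best route has total 8.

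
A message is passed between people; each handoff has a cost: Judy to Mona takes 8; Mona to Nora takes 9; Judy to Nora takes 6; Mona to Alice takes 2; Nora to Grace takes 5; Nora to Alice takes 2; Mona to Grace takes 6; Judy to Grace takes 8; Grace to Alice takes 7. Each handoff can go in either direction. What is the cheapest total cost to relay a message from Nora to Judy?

Comparing a few candidate routes:
Nora -> Alice -> Grace -> Judy: 2 + 7 + 8 = 17
Nora -> Judy: 6
Nora -> Grace -> Judy: 5 + 8 = 13
Nora -> Alice -> Mona -> Judy: 2 + 2 + 8 = 12
Nora -> Mona -> Judy: 9 + 8 = 17
Best route has total 6.

6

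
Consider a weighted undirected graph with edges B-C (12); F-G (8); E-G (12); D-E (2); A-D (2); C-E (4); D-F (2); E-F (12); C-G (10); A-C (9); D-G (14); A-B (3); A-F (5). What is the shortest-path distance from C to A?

8

Checking several routes:
C → A: 9
C → E → D → A: 4 + 2 + 2 = 8
C → E → D → F → A: 4 + 2 + 2 + 5 = 13
C → B → A: 12 + 3 = 15
Shortest: 8.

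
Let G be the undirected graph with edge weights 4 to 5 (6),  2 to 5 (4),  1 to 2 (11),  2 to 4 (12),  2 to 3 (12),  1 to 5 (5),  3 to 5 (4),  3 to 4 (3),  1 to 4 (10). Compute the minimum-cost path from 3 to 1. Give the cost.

Some routes from 3 to 1:
3 → 4 → 5 → 1: 3 + 6 + 5 = 14
3 → 4 → 1: 3 + 10 = 13
3 → 5 → 1: 4 + 5 = 9
3 → 5 → 2 → 1: 4 + 4 + 11 = 19
Best route has total 9.

9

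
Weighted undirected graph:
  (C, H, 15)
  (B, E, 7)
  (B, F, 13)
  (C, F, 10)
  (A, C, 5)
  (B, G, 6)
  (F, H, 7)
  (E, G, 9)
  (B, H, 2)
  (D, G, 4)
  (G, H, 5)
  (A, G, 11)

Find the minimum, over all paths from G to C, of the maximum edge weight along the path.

10

Some routes from G to C:
G - H - F - C: max(5, 7, 10) = 10
G - E - B - H - F - C: max(9, 7, 2, 7, 10) = 10
G - B - H - F - C: max(6, 2, 7, 10) = 10
Best route has worst link 10.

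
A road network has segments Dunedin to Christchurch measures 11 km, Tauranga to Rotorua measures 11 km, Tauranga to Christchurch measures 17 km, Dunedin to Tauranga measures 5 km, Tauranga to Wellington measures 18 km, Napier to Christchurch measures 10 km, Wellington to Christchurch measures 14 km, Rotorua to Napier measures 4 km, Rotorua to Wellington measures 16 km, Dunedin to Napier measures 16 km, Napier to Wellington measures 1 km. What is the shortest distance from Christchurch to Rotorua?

Comparing a few candidate routes:
Christchurch → Wellington → Napier → Rotorua: 14 + 1 + 4 = 19
Christchurch → Napier → Rotorua: 10 + 4 = 14
Christchurch → Tauranga → Rotorua: 17 + 11 = 28
Christchurch → Napier → Wellington → Rotorua: 10 + 1 + 16 = 27
Christchurch → Dunedin → Tauranga → Rotorua: 11 + 5 + 11 = 27
Shortest: 14 km.

14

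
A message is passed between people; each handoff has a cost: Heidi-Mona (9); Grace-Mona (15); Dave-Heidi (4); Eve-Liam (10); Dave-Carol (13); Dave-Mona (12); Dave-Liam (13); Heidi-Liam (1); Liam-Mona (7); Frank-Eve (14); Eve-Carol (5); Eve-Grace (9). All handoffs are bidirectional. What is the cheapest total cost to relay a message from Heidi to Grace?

20

Checking several routes:
Heidi -> Mona -> Grace: 9 + 15 = 24
Heidi -> Dave -> Carol -> Eve -> Grace: 4 + 13 + 5 + 9 = 31
Heidi -> Liam -> Eve -> Grace: 1 + 10 + 9 = 20
Heidi -> Liam -> Mona -> Grace: 1 + 7 + 15 = 23
Best route has total 20.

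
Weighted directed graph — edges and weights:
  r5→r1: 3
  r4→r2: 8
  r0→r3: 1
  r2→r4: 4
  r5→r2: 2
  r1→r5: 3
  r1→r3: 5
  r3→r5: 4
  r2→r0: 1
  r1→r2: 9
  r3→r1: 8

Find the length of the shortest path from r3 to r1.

Routes from r3 to r1:
r3-r5-r1: 4 + 3 = 7
r3-r1: 8
The minimum is 7.

7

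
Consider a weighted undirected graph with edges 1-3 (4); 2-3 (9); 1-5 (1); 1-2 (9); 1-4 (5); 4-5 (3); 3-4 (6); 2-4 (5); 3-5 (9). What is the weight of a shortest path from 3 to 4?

6

Checking several routes:
3 → 1 → 4: 4 + 5 = 9
3 → 5 → 4: 9 + 3 = 12
3 → 4: 6
3 → 1 → 5 → 4: 4 + 1 + 3 = 8
Best route has total 6.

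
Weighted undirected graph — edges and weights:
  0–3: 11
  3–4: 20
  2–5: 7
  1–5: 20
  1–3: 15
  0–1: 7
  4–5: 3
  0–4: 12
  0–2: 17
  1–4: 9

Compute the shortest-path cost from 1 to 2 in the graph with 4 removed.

24

Paths from 1 to 2 avoiding 4:
1→3→0→2: 15 + 11 + 17 = 43
1→0→2: 7 + 17 = 24
1→5→2: 20 + 7 = 27
The minimum is 24.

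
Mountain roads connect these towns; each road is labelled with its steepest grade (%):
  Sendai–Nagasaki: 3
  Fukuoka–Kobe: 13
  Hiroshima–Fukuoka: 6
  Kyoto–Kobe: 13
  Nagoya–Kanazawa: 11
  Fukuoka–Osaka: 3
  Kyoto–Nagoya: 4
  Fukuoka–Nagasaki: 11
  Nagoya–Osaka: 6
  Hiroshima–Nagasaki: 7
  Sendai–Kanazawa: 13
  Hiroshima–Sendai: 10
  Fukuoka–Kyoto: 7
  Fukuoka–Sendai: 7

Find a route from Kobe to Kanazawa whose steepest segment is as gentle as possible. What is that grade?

Comparing a few candidate routes:
Kobe -> Fukuoka -> Osaka -> Nagoya -> Kanazawa: max(13, 3, 6, 11) = 13
Kobe -> Fukuoka -> Hiroshima -> Sendai -> Kanazawa: max(13, 6, 10, 13) = 13
Kobe -> Fukuoka -> Hiroshima -> Nagasaki -> Sendai -> Kanazawa: max(13, 6, 7, 3, 13) = 13
The minimum achievable maximum is 13%.

13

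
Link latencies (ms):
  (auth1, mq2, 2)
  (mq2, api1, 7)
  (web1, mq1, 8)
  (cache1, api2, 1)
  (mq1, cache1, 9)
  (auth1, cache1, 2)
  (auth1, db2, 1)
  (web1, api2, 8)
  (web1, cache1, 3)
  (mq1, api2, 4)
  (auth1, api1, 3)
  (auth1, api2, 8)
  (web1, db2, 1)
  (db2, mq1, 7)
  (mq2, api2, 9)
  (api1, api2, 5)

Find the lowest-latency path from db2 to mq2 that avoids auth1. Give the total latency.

14

Comparing a few candidate routes:
db2 -> web1 -> cache1 -> api2 -> api1 -> mq2: 1 + 3 + 1 + 5 + 7 = 17
db2 -> web1 -> api2 -> mq2: 1 + 8 + 9 = 18
db2 -> web1 -> cache1 -> api2 -> mq2: 1 + 3 + 1 + 9 = 14
db2 -> mq1 -> api2 -> mq2: 7 + 4 + 9 = 20
The minimum is 14 ms.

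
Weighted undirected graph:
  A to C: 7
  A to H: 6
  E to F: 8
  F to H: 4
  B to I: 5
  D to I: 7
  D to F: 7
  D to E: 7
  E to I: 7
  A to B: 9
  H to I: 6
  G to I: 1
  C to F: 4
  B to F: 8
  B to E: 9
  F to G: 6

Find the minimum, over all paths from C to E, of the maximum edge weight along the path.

Checking several routes:
C→F→D→E: max(4, 7, 7) = 7
C→F→H→I→D→E: max(4, 4, 6, 7, 7) = 7
C→F→H→I→E: max(4, 4, 6, 7) = 7
Best route has worst link 7.

7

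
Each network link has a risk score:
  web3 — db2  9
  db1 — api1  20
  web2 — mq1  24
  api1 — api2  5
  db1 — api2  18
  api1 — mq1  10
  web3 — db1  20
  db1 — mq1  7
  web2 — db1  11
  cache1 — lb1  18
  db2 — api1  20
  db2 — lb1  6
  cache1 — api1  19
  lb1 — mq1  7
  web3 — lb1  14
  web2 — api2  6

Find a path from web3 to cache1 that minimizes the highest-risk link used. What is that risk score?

Some routes from web3 to cache1:
web3 → db2 → lb1 → mq1 → db1 → api2 → api1 → cache1: max(9, 6, 7, 7, 18, 5, 19) = 19
web3 → lb1 → cache1: max(14, 18) = 18
web3 → db2 → lb1 → mq1 → db1 → web2 → api2 → api1 → cache1: max(9, 6, 7, 7, 11, 6, 5, 19) = 19
web3 → db2 → lb1 → cache1: max(9, 6, 18) = 18
web3 → db2 → lb1 → mq1 → api1 → cache1: max(9, 6, 7, 10, 19) = 19
Best route has worst link 18.

18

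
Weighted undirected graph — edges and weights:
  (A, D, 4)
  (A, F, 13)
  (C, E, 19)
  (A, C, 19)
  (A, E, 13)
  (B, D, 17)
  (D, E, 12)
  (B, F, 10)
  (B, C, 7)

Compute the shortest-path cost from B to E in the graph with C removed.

29

Routes from B to E avoiding C:
B -> D -> A -> E: 17 + 4 + 13 = 34
B -> D -> E: 17 + 12 = 29
B -> F -> A -> D -> E: 10 + 13 + 4 + 12 = 39
B -> F -> A -> E: 10 + 13 + 13 = 36
Best route has total 29.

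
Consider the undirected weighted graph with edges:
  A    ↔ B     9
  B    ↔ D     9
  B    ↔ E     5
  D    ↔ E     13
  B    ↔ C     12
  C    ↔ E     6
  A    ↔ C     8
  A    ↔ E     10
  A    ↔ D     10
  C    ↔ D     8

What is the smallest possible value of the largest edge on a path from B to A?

8

Some routes from B to A:
B - D - C - A: max(9, 8, 8) = 9
B - A: max(9) = 9
B - E - C - A: max(5, 6, 8) = 8
B - D - A: max(9, 10) = 10
B - E - C - D - A: max(5, 6, 8, 10) = 10
B - D - C - E - A: max(9, 8, 6, 10) = 10
Best route has worst link 8.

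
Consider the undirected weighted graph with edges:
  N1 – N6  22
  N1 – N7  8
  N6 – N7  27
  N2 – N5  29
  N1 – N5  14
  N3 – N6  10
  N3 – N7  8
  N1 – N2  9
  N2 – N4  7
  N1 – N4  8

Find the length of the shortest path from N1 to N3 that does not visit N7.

32

Candidate routes:
N1→N6→N3: 22 + 10 = 32
Best route has total 32.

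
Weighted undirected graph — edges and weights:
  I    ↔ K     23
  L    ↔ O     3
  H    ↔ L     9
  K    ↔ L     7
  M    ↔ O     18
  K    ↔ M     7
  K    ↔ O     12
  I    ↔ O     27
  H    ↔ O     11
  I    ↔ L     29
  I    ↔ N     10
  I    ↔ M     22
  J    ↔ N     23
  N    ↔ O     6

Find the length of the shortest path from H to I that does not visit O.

Routes from H to I avoiding O:
H-L-K-I: 9 + 7 + 23 = 39
H-L-I: 9 + 29 = 38
H-L-K-M-I: 9 + 7 + 7 + 22 = 45
Shortest: 38.

38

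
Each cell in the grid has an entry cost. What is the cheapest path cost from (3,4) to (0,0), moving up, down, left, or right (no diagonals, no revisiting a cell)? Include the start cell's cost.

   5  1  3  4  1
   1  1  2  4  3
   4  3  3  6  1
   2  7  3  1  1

Take (3,4) -> (3,3) -> (3,2) -> (2,2) -> (1,2) -> (1,1) -> (0,1) -> (0,0) for a total of 1 + 1 + 3 + 3 + 2 + 1 + 1 + 5 = 17.

17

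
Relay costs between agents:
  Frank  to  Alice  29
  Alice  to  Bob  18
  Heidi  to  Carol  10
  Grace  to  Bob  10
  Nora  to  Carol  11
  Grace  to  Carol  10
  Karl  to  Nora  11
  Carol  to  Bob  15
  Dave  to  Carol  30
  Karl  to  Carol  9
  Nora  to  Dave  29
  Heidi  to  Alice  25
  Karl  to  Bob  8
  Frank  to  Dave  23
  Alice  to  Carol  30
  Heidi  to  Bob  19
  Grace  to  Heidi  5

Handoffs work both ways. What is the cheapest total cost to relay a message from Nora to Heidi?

21

A few of the Nora→Heidi routes:
Nora→Karl→Carol→Heidi: 11 + 9 + 10 = 30
Nora→Carol→Grace→Heidi: 11 + 10 + 5 = 26
Nora→Karl→Bob→Grace→Heidi: 11 + 8 + 10 + 5 = 34
Nora→Karl→Carol→Grace→Heidi: 11 + 9 + 10 + 5 = 35
Nora→Carol→Heidi: 11 + 10 = 21
The minimum is 21.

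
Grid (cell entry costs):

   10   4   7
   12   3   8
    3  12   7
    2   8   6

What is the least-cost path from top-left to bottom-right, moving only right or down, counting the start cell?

38

Path [0,0] → [0,1] → [1,1] → [1,2] → [2,2] → [3,2]: 10 + 4 + 3 + 8 + 7 + 6 = 38.
(Top row then right column would cost 42.)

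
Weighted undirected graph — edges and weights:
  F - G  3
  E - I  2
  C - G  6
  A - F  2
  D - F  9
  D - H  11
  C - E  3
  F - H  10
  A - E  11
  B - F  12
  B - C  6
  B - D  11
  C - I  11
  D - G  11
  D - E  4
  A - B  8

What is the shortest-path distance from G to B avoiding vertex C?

Some routes from G to B avoiding C:
G → F → B: 3 + 12 = 15
G → F → A → B: 3 + 2 + 8 = 13
G → D → B: 11 + 11 = 22
G → F → D → B: 3 + 9 + 11 = 23
Shortest: 13.

13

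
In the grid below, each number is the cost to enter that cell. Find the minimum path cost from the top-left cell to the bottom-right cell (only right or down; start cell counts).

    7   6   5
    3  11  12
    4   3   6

23

Best path: (0,0) -> (1,0) -> (2,0) -> (2,1) -> (2,2)
Cost: 7 + 3 + 4 + 3 + 6 = 23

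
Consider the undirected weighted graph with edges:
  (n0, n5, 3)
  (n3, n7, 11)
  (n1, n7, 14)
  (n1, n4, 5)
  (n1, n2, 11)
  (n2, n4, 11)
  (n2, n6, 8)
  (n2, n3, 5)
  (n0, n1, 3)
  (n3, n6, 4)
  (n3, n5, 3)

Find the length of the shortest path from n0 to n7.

17

Comparing a few candidate routes:
n0 → n5 → n3 → n7: 3 + 3 + 11 = 17
n0 → n1 → n4 → n2 → n3 → n7: 3 + 5 + 11 + 5 + 11 = 35
n0 → n1 → n7: 3 + 14 = 17
n0 → n1 → n2 → n3 → n7: 3 + 11 + 5 + 11 = 30
The minimum is 17.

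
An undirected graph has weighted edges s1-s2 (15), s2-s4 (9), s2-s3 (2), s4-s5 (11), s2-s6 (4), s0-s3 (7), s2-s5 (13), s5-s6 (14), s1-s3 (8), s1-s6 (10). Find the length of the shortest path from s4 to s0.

18

Some routes from s4 to s0:
s4 → s2 → s6 → s1 → s3 → s0: 9 + 4 + 10 + 8 + 7 = 38
s4 → s2 → s1 → s3 → s0: 9 + 15 + 8 + 7 = 39
s4 → s5 → s6 → s2 → s3 → s0: 11 + 14 + 4 + 2 + 7 = 38
s4 → s5 → s2 → s3 → s0: 11 + 13 + 2 + 7 = 33
s4 → s2 → s3 → s0: 9 + 2 + 7 = 18
Shortest: 18.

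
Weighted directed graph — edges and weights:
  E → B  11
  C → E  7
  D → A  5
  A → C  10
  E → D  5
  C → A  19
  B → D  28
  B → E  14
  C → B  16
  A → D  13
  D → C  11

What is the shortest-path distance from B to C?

Routes from B to C:
B -> D -> C: 28 + 11 = 39
B -> E -> D -> C: 14 + 5 + 11 = 30
B -> E -> D -> A -> C: 14 + 5 + 5 + 10 = 34
B -> D -> A -> C: 28 + 5 + 10 = 43
Best route has total 30.

30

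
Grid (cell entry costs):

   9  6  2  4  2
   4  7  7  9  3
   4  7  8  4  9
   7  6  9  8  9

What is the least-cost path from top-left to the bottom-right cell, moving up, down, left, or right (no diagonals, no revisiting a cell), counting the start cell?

44

Take (0,0) → (0,1) → (0,2) → (0,3) → (0,4) → (1,4) → (2,4) → (3,4) for a total of 9 + 6 + 2 + 4 + 2 + 3 + 9 + 9 = 44.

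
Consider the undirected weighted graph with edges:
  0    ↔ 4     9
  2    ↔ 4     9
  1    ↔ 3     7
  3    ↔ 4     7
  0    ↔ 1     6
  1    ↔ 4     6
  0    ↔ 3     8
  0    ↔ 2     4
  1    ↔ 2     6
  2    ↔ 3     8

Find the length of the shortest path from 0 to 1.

Comparing a few candidate routes:
0→3→1: 8 + 7 = 15
0→1: 6
0→4→1: 9 + 6 = 15
0→2→1: 4 + 6 = 10
Best route has total 6.

6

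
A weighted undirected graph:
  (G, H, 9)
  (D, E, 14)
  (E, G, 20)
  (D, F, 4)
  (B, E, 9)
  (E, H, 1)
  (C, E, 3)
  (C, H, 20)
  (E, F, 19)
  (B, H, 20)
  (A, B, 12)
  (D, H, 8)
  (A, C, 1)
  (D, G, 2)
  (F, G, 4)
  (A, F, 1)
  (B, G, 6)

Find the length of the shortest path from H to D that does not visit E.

8

A few of the H→D routes:
H-C-A-F-D: 20 + 1 + 1 + 4 = 26
H-G-D: 9 + 2 = 11
H-D: 8
H-G-F-D: 9 + 4 + 4 = 17
Best route has total 8.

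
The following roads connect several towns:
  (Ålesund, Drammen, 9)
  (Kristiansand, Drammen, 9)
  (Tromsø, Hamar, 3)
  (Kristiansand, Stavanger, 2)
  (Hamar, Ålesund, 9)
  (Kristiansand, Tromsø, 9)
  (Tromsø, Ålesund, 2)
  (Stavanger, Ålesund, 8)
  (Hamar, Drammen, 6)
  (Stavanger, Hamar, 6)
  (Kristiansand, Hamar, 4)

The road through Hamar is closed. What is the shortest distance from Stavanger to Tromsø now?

10

Checking several routes:
Stavanger -> Kristiansand -> Tromsø: 2 + 9 = 11
Stavanger -> Ålesund -> Tromsø: 8 + 2 = 10
Stavanger -> Kristiansand -> Drammen -> Ålesund -> Tromsø: 2 + 9 + 9 + 2 = 22
The minimum is 10.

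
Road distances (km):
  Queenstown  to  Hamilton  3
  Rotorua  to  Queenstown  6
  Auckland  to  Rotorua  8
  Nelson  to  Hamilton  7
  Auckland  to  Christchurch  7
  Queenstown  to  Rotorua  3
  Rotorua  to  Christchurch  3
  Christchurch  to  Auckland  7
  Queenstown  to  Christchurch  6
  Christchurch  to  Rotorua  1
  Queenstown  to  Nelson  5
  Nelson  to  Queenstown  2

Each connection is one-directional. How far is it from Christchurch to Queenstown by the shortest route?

7

Routes from Christchurch to Queenstown:
Christchurch -> Rotorua -> Queenstown: 1 + 6 = 7
Christchurch -> Auckland -> Rotorua -> Queenstown: 7 + 8 + 6 = 21
The minimum is 7 km.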